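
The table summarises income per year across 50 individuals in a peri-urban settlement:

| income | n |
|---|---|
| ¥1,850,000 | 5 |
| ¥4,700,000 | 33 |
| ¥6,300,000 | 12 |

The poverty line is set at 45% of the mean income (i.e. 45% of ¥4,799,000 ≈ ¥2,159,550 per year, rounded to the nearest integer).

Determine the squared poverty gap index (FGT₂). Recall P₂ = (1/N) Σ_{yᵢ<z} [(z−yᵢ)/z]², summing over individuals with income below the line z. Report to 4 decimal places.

0.0021

Below z: 5×¥1,850,000 (q = 5 of N = 50).
Gap ratios (z−y)/z: (2159550−1850000)/2159550 = 0.1433 (×5).
Squared: 0.0205 (×5).
Sum = 0.102732; P₂ = 0.102732 / 50 = 0.0021.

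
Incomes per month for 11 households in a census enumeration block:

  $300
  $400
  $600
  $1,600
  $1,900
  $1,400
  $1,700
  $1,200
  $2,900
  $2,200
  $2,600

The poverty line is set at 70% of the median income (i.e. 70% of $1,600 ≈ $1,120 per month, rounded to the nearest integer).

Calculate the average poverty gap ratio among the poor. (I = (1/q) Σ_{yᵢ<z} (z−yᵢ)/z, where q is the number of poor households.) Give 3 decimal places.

0.613

Poor units: $300, $400, $600 (q = 3 of N = 11).
Shortfall ratios (z−y)/z: 0.7321, 0.6429, 0.4643; sum = 1.839286.
I averages over the q = 3 poor units only: 1.839286 / 3 = 0.613.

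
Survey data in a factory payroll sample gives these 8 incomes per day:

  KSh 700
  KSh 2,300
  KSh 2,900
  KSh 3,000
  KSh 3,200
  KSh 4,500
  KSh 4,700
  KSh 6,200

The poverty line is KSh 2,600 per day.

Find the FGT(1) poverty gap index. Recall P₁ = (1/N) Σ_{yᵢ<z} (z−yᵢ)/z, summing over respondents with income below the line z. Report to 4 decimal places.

0.1058

Below z: KSh 700, KSh 2,300 (q = 2 of N = 8).
Gap ratios (z−y)/z: (2600−700)/2600 = 0.7308; (2600−2300)/2600 = 0.1154.
Σ = 0.846154. Dividing by the full population N = 8 gives P₁ = 0.1058.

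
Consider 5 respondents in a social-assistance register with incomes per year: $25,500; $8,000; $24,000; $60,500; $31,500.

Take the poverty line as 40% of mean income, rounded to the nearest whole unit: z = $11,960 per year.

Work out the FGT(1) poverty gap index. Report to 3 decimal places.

Below the line: $8,000 (q = 1 of N = 5).
Relative gaps: (11960−8000)/11960 = 0.3311.
Σ = 0.331104. Dividing by the full population N = 5 gives P₁ = 0.066.

0.066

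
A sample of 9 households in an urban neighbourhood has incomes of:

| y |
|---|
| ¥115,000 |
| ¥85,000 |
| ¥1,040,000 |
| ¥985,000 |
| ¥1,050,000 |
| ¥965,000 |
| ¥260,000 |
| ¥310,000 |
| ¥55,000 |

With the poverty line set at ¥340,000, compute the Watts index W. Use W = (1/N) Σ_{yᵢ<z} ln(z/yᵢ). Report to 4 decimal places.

0.5170

Below the line: ¥55,000, ¥85,000, ¥115,000, ¥260,000, ¥310,000 (q = 5 of N = 9).
ln(z/y) terms: ln(340000/55000) = 1.8216; ln(340000/85000) = 1.3863; ln(340000/115000) = 1.0840; ln(340000/260000) = 0.2683; ln(340000/310000) = 0.0924.
W = 4.652558 / 9 = 0.5170.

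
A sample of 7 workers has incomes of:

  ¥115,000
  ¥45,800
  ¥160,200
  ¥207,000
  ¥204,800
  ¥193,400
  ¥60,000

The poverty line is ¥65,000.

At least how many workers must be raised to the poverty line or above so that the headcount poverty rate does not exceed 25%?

Currently q = 2 of N = 7 are below the line (H = 0.286).
A headcount ratio of at most 25% allows at most ⌊0.25 × 7⌋ = 1 poor workers.
So at least 2 − 1 = 1 must be lifted.

1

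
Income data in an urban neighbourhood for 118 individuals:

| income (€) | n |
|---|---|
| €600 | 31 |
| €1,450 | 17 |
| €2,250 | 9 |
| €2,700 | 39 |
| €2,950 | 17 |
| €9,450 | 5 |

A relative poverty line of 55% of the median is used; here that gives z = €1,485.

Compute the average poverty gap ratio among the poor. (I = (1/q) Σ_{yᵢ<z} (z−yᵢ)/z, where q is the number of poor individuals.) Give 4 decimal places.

Below the line: 31×€600, 17×€1,450 (q = 48 of N = 118).
Shortfall ratios (z−y)/z: 0.5960 (×31), 0.0236 (×17); sum = 18.875421.
I averages over the q = 48 poor units only: 18.875421 / 48 = 0.3932.

0.3932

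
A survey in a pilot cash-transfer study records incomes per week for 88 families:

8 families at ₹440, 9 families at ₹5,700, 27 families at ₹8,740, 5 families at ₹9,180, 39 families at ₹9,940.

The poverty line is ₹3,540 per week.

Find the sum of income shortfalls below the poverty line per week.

Below the line: 8×₹440 (q = 8 of N = 88).
Individual gaps: 8×(3540−440) = 24800.
Aggregate gap = ₹24,800.

₹24,800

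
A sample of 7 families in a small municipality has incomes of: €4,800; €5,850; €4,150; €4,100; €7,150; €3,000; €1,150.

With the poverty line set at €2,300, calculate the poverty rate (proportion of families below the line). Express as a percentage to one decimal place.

1 of the 7 families have income below €2,300.
H = 1/7 = 14.3%.

14.3%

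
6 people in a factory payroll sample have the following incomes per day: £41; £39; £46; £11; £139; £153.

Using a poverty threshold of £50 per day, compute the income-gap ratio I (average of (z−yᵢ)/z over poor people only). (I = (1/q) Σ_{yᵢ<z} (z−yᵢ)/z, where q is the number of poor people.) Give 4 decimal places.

0.3150

Below the line: £11, £39, £41, £46 (q = 4 of N = 6).
Shortfall ratios (z−y)/z: 0.7800, 0.2200, 0.1800, 0.0800; sum = 1.260000.
The income-gap ratio divides by q (the poor only): 1.260000 / 4 = 0.3150.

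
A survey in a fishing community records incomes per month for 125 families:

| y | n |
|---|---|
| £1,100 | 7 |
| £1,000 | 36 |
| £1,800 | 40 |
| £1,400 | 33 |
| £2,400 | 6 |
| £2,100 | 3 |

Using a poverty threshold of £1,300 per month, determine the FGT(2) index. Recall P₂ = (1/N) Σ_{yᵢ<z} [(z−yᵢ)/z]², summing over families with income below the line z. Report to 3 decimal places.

0.017

Poor units: 36×£1,000, 7×£1,100 (q = 43 of N = 125).
Gap ratios (z−y)/z: (1300−1000)/1300 = 0.2308 (×36); (1300−1100)/1300 = 0.1538 (×7).
Squared: 0.0533 (×36); 0.0237 (×7).
Sum = 2.082840; P₂ = 2.082840 / 125 = 0.017.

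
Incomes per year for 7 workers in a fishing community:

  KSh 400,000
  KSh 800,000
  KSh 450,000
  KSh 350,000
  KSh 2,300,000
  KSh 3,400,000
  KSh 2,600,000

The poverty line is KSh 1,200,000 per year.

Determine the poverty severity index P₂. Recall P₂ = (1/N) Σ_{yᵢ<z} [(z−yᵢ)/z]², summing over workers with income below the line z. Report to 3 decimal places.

Below the line: KSh 350,000, KSh 400,000, KSh 450,000, KSh 800,000 (q = 4 of N = 7).
Shortfall ratios: (1200000−350000)/1200000 = 0.7083; (1200000−400000)/1200000 = 0.6667; (1200000−450000)/1200000 = 0.6250; (1200000−800000)/1200000 = 0.3333.
Squared: 0.5017; 0.4444; 0.3906; 0.1111.
Sum = 1.447917; P₂ = 1.447917 / 7 = 0.207.

0.207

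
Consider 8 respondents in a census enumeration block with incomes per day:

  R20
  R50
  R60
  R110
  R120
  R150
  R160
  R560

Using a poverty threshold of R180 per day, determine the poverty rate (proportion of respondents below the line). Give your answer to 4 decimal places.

7 of the 8 respondents have income below R180.
H = 7/8 = 0.8750.

0.8750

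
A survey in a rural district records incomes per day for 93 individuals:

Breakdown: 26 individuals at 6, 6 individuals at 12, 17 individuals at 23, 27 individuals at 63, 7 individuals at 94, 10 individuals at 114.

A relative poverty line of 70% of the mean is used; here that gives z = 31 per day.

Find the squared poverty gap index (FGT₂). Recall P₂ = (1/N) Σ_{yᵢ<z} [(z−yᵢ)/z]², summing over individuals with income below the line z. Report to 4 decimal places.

0.2182

Incomes under z: 26×6, 6×12, 17×23 (q = 49 of N = 93).
Relative gaps: (31−6)/31 = 0.8065 (×26); (31−12)/31 = 0.6129 (×6); (31−23)/31 = 0.2581 (×17).
Squared: 0.6504 (×26); 0.3757 (×6); 0.0666 (×17).
Sum = 20.295525; P₂ = 20.295525 / 93 = 0.2182.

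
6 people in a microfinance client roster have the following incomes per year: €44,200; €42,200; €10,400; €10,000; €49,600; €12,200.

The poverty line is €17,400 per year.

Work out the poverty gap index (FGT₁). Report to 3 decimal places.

0.188

Incomes under z: €10,000, €10,400, €12,200 (q = 3 of N = 6).
Normalized shortfalls: (17400−10000)/17400 = 0.4253; (17400−10400)/17400 = 0.4023; (17400−12200)/17400 = 0.2989.
Sum of shortfalls = 1.126437; P₁ averages over all N: 1.126437 / 6 = 0.188.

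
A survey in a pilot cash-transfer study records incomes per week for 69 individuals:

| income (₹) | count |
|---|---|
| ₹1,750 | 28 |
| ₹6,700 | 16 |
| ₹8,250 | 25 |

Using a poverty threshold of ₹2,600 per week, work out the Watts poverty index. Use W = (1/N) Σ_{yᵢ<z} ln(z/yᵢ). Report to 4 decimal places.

Poor units: 28×₹1,750 (q = 28 of N = 69).
Log shortfalls: ln(2600/1750) = 0.3959 (×28).
W = 11.085078 / 69 = 0.1607.

0.1607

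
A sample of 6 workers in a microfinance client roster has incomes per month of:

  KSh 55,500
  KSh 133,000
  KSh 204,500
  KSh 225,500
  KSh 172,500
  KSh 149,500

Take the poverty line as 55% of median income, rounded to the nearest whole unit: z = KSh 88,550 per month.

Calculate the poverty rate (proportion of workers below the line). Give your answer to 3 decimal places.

1 of the 6 workers have income below KSh 88,550.
H = 1/6 = 0.167.

0.167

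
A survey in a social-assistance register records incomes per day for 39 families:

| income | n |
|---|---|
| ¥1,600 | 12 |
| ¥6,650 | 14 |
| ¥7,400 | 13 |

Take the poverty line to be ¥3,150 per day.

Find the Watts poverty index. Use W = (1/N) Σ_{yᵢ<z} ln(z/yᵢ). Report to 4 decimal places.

Below the line: 12×¥1,600 (q = 12 of N = 39).
Log shortfalls: ln(3150/1600) = 0.6774 (×12).
W = 8.128786 / 39 = 0.2084.

0.2084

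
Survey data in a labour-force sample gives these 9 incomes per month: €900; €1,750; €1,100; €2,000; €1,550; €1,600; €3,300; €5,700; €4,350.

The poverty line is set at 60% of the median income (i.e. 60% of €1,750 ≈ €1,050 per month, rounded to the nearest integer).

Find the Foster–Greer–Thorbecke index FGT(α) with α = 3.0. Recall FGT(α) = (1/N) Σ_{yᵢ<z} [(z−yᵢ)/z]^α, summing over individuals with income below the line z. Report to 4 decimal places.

Poor units: €900 (q = 1 of N = 9).
Shortfall ratios: (1050−900)/1050 = 0.1429.
Raised to α = 3.0: 0.00292.
Sum = 0.002915; FGT(3.0) = 0.002915 / 9 = 0.0003.

0.0003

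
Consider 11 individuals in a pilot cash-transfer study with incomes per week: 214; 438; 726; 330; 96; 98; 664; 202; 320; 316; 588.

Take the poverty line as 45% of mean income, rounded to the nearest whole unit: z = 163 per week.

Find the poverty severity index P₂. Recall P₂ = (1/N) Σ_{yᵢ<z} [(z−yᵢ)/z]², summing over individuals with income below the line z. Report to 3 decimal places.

Below the line: 96, 98 (q = 2 of N = 11).
Relative gaps: (163−96)/163 = 0.4110; (163−98)/163 = 0.3988.
Squared: 0.1690; 0.1590.
Sum = 0.327976; P₂ = 0.327976 / 11 = 0.030.

0.030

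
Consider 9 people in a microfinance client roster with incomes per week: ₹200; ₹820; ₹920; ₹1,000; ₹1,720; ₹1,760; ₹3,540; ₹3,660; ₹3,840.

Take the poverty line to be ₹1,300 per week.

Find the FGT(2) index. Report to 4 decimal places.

Below z: ₹200, ₹820, ₹920, ₹1,000 (q = 4 of N = 9).
Relative gaps: (1300−200)/1300 = 0.8462; (1300−820)/1300 = 0.3692; (1300−920)/1300 = 0.2923; (1300−1000)/1300 = 0.2308.
Squared: 0.7160; 0.1363; 0.0854; 0.0533.
Sum = 0.991006; P₂ = 0.991006 / 9 = 0.1101.

0.1101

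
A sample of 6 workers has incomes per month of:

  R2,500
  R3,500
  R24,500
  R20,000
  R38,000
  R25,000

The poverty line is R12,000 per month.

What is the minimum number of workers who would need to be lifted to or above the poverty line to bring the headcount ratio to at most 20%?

1

2 of the 6 workers are poor, so H = 2/6 = 0.333.
A headcount ratio of at most 20% allows at most ⌊0.20 × 6⌋ = 1 poor workers.
So at least 2 − 1 = 1 must be lifted.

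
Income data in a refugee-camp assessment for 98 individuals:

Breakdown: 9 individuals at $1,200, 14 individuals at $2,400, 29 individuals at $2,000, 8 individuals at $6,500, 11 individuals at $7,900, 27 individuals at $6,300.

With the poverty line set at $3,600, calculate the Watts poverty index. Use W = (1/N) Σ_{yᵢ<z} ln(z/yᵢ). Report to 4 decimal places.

0.3328

Below the line: 9×$1,200, 29×$2,000, 14×$2,400 (q = 52 of N = 98).
Log gaps: ln(3600/1200) = 1.0986 (×9); ln(3600/2000) = 0.5878 (×29); ln(3600/2400) = 0.4055 (×14).
W = 32.609835 / 98 = 0.3328.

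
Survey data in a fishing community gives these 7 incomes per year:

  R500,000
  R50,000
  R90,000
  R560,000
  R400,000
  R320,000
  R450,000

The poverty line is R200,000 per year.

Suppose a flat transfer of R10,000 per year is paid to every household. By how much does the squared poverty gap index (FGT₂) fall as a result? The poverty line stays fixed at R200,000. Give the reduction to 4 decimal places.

Before: below the line — R50,000, R90,000; squared poverty gap index (FGT₂) = 0.123571.
After the R10,000 transfer: below the line — R60,000, R100,000; squared poverty gap index (FGT₂) = 0.105714.
Reduction = 0.123571 − 0.105714 = 0.0179.

0.0179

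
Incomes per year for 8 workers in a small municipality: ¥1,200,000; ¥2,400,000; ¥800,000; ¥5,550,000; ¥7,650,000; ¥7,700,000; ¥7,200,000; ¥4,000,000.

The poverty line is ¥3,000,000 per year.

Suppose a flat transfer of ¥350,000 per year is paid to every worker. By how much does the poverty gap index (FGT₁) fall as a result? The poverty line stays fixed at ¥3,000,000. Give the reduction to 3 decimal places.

Before: below the line — ¥800,000, ¥1,200,000, ¥2,400,000; poverty gap index (FGT₁) = 0.19167.
After the ¥350,000 transfer: below the line — ¥1,150,000, ¥1,550,000, ¥2,750,000; poverty gap index (FGT₁) = 0.14792.
Reduction = 0.19167 − 0.14792 = 0.044.

0.044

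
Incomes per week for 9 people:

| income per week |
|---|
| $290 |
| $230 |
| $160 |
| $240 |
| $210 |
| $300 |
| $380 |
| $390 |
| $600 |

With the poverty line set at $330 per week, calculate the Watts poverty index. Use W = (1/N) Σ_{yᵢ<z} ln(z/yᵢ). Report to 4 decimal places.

0.2311

Below z: $160, $210, $230, $240, $290, $300 (q = 6 of N = 9).
Log shortfalls: ln(330/160) = 0.7239; ln(330/210) = 0.4520; ln(330/230) = 0.3610; ln(330/240) = 0.3185; ln(330/290) = 0.1292; ln(330/300) = 0.0953.
W = 2.079893 / 9 = 0.2311.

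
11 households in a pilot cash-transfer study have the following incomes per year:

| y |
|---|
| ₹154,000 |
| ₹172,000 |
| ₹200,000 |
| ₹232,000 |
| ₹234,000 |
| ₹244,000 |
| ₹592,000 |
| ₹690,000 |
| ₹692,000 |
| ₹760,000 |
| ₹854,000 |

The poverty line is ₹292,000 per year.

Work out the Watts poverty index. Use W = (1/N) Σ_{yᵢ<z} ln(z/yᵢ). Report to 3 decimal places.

Incomes under z: ₹154,000, ₹172,000, ₹200,000, ₹232,000, ₹234,000, ₹244,000 (q = 6 of N = 11).
Log gaps: ln(292000/154000) = 0.6398; ln(292000/172000) = 0.5293; ln(292000/200000) = 0.3784; ln(292000/232000) = 0.2300; ln(292000/234000) = 0.2214; ln(292000/244000) = 0.1796.
W = 2.178532 / 11 = 0.198.

0.198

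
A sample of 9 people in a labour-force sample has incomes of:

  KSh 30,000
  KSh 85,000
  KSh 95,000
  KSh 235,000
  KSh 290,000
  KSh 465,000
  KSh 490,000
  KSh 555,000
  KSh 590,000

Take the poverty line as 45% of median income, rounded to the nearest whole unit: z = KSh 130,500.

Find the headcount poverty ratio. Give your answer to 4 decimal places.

3 of the 9 people have income below KSh 130,500.
H = 3/9 = 0.3333.

0.3333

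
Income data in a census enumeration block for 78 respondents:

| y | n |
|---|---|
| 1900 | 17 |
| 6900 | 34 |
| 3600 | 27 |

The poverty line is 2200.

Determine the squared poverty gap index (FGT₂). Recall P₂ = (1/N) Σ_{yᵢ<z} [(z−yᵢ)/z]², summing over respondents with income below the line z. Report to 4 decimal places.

0.0041

Incomes under z: 17×1900 (q = 17 of N = 78).
Gap ratios (z−y)/z: (2200−1900)/2200 = 0.1364 (×17).
Squared: 0.0186 (×17).
Sum = 0.316116; P₂ = 0.316116 / 78 = 0.0041.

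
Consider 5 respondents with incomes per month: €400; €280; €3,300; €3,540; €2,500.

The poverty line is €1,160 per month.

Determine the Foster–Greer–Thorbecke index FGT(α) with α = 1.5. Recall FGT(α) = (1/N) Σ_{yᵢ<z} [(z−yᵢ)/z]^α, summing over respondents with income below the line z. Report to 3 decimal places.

0.238

Below z: €280, €400 (q = 2 of N = 5).
Shortfall ratios: (1160−280)/1160 = 0.7586; (1160−400)/1160 = 0.6552.
Raised to α = 1.5: 0.66075; 0.53031.
Sum = 1.191064; FGT(1.5) = 1.191064 / 5 = 0.238.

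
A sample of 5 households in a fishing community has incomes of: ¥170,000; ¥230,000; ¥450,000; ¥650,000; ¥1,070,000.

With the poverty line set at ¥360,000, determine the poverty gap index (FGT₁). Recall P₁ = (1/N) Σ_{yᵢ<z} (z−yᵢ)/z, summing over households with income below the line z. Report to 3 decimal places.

Incomes under z: ¥170,000, ¥230,000 (q = 2 of N = 5).
Shortfall ratios: (360000−170000)/360000 = 0.5278; (360000−230000)/360000 = 0.3611.
Σ = 0.888889. Dividing by the full population N = 5 gives P₁ = 0.178.

0.178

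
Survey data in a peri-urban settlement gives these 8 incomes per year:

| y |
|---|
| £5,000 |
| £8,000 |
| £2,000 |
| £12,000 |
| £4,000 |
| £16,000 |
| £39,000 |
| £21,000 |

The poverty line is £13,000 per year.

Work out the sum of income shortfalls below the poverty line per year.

£34,000

Below z: £2,000, £4,000, £5,000, £8,000, £12,000 (q = 5 of N = 8).
Individual gaps: 13000−2000 = 11000; 13000−4000 = 9000; 13000−5000 = 8000; 13000−8000 = 5000; 13000−12000 = 1000.
Aggregate gap = £34,000.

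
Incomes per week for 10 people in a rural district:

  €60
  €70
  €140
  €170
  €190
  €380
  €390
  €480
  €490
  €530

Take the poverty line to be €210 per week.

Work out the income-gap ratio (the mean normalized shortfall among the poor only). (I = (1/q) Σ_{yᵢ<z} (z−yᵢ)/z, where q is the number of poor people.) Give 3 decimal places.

0.400

Below the line: €60, €70, €140, €170, €190 (q = 5 of N = 10).
Relative gaps: 0.7143, 0.6667, 0.3333, 0.1905, 0.0952; sum = 2.000000.
The income-gap ratio divides by q (the poor only): 2.000000 / 5 = 0.400.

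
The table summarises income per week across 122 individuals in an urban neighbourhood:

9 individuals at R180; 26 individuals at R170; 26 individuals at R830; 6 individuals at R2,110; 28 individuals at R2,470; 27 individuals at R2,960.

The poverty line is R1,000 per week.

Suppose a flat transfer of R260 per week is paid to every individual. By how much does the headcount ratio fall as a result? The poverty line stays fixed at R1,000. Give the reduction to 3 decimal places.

0.213

Before: below the line — 26×R170, 9×R180, 26×R830; headcount ratio = 0.50000.
After the R260 transfer: below the line — 26×R430, 9×R440; headcount ratio = 0.28689.
Reduction = 0.50000 − 0.28689 = 0.213.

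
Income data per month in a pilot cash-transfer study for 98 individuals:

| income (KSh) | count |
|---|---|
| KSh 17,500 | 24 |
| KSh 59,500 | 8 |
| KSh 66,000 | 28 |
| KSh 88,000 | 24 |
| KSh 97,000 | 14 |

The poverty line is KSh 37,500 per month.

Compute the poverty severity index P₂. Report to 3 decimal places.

0.070

Poor units: 24×KSh 17,500 (q = 24 of N = 98).
Relative gaps: (37500−17500)/37500 = 0.5333 (×24).
Squared: 0.2844 (×24).
Sum = 6.826667; P₂ = 6.826667 / 98 = 0.070.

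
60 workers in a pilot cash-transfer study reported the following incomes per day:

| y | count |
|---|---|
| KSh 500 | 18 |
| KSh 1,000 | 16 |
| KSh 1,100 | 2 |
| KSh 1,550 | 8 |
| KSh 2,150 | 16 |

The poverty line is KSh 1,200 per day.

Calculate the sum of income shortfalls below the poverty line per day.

Below z: 18×KSh 500, 16×KSh 1,000, 2×KSh 1,100 (q = 36 of N = 60).
Individual gaps: 18×(1200−500) = 12600; 16×(1200−1000) = 3200; 2×(1200−1100) = 200.
Aggregate gap = KSh 16,000.

KSh 16,000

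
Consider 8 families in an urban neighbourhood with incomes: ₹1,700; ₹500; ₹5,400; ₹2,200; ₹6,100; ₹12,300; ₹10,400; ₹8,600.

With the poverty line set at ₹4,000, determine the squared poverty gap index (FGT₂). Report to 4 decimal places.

Incomes under z: ₹500, ₹1,700, ₹2,200 (q = 3 of N = 8).
Normalized shortfalls: (4000−500)/4000 = 0.8750; (4000−1700)/4000 = 0.5750; (4000−2200)/4000 = 0.4500.
Squared: 0.7656; 0.3306; 0.2025.
Sum = 1.298750; P₂ = 1.298750 / 8 = 0.1623.

0.1623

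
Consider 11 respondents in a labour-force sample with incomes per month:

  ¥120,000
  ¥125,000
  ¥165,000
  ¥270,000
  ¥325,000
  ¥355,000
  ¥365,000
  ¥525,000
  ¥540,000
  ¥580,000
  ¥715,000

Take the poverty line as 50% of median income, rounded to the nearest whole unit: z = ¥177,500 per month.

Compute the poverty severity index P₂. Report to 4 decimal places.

0.0179

Below the line: ¥120,000, ¥125,000, ¥165,000 (q = 3 of N = 11).
Shortfall ratios: (177500−120000)/177500 = 0.3239; (177500−125000)/177500 = 0.2958; (177500−165000)/177500 = 0.0704.
Squared: 0.1049; 0.0875; 0.0050.
Sum = 0.197381; P₂ = 0.197381 / 11 = 0.0179.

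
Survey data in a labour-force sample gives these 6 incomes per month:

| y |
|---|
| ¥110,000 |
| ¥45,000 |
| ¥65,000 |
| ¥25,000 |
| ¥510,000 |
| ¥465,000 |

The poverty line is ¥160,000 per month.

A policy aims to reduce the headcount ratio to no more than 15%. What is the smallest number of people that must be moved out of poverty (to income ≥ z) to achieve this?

4

Currently q = 4 of N = 6 are below the line (H = 0.667).
A headcount ratio of at most 15% allows at most ⌊0.15 × 6⌋ = 0 poor people.
So at least 4 − 0 = 4 must be lifted.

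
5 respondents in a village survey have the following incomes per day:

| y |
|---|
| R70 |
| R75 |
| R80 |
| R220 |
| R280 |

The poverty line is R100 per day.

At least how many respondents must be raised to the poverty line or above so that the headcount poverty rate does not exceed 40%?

3 of the 5 respondents are poor, so H = 3/5 = 0.600.
A headcount ratio of at most 40% allows at most ⌊0.40 × 5⌋ = 2 poor respondents.
So at least 3 − 2 = 1 must be lifted.

1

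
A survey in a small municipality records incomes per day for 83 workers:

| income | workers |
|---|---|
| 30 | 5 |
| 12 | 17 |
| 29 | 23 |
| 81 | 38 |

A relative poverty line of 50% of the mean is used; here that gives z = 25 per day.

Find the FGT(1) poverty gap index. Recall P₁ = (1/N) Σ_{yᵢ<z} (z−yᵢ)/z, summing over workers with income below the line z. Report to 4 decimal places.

Below the line: 17×12 (q = 17 of N = 83).
Normalized shortfalls: (25−12)/25 = 0.5200 (×17).
Σ = 8.840000. Dividing by the full population N = 83 gives P₁ = 0.1065.

0.1065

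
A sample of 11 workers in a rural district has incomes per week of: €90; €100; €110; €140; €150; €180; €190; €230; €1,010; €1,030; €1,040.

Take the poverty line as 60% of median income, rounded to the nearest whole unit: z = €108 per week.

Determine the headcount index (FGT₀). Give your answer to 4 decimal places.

0.1818

2 of the 11 workers have income below €108.
H = 2/11 = 0.1818.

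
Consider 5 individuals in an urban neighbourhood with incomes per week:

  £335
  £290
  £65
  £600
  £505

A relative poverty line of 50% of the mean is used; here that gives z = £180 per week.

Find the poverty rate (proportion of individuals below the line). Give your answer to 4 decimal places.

1 of the 5 individuals have income below £180.
H = 1/5 = 0.2000.

0.2000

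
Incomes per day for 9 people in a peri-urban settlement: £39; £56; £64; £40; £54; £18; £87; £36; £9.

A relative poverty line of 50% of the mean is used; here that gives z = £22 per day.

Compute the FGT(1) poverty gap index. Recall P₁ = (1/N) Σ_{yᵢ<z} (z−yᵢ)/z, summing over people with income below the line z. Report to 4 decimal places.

0.0859

Incomes under z: £9, £18 (q = 2 of N = 9).
Relative gaps: (22−9)/22 = 0.5909; (22−18)/22 = 0.1818.
Σ = 0.772727. Dividing by the full population N = 9 gives P₁ = 0.0859.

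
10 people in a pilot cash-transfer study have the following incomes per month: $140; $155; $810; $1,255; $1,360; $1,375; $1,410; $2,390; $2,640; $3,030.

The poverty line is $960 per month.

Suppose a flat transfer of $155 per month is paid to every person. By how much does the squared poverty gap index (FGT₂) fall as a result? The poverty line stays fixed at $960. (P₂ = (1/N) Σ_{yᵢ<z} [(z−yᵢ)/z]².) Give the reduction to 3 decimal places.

0.052

Before: below the line — $140, $155, $810; squared poverty gap index (FGT₂) = 0.14572.
After the $155 transfer: below the line — $295, $310; squared poverty gap index (FGT₂) = 0.09383.
Reduction = 0.14572 − 0.09383 = 0.052.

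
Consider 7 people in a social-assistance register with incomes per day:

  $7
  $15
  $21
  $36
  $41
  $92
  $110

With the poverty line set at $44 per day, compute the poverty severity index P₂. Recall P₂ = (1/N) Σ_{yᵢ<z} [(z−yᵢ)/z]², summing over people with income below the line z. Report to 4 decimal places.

Poor units: $7, $15, $21, $36, $41 (q = 5 of N = 7).
Normalized shortfalls: (44−7)/44 = 0.8409; (44−15)/44 = 0.6591; (44−21)/44 = 0.5227; (44−36)/44 = 0.1818; (44−41)/44 = 0.0682.
Squared: 0.7071; 0.4344; 0.2732; 0.0331; 0.0046.
Sum = 1.452479; P₂ = 1.452479 / 7 = 0.2075.

0.2075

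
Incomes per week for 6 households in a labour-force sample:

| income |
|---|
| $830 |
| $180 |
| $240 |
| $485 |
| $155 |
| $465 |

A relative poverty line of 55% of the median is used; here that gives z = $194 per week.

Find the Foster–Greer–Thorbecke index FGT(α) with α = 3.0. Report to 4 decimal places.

0.0014

Below the line: $155, $180 (q = 2 of N = 6).
Relative gaps: (194−155)/194 = 0.2010; (194−180)/194 = 0.0722.
Raised to α = 3.0: 0.00812; 0.00038.
Sum = 0.008500; FGT(3.0) = 0.008500 / 6 = 0.0014.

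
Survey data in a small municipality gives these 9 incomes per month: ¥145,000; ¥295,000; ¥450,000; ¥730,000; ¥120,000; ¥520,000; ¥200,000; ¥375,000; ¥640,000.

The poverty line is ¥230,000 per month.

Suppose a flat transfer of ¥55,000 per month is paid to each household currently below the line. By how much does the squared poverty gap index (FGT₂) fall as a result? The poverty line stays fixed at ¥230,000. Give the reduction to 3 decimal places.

Before: below the line — ¥120,000, ¥145,000, ¥200,000; squared poverty gap index (FGT₂) = 0.04248.
After the ¥55,000 transfer: below the line — ¥175,000, ¥200,000; squared poverty gap index (FGT₂) = 0.00824.
Reduction = 0.04248 − 0.00824 = 0.034.

0.034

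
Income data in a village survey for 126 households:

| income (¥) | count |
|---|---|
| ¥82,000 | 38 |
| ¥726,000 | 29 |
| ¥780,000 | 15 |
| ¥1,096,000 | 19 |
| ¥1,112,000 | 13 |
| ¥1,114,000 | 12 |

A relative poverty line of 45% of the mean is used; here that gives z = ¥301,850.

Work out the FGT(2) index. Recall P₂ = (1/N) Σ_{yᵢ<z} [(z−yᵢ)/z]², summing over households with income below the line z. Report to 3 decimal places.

Below the line: 38×¥82,000 (q = 38 of N = 126).
Shortfall ratios: (301850−82000)/301850 = 0.7283 (×38).
Squared: 0.5305 (×38).
Sum = 20.158313; P₂ = 20.158313 / 126 = 0.160.

0.160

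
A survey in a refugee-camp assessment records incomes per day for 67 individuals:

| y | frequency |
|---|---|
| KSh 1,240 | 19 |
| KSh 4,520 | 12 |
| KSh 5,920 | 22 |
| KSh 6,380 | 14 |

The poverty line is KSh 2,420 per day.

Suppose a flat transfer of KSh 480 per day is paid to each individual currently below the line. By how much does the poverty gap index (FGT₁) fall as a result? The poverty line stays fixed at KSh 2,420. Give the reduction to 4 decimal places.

Before: below the line — 19×KSh 1,240; poverty gap index (FGT₁) = 0.138276.
After the KSh 480 transfer: below the line — 19×KSh 1,720; poverty gap index (FGT₁) = 0.082028.
Reduction = 0.138276 − 0.082028 = 0.0562.

0.0562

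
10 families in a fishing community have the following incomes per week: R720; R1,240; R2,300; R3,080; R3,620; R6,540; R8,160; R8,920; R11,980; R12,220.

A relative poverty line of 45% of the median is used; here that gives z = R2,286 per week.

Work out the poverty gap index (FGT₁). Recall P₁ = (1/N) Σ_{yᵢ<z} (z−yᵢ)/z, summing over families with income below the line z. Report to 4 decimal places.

0.1143

Below z: R720, R1,240 (q = 2 of N = 10).
Gap ratios (z−y)/z: (2286−720)/2286 = 0.6850; (2286−1240)/2286 = 0.4576.
Σ = 1.142607. Dividing by the full population N = 10 gives P₁ = 0.1143.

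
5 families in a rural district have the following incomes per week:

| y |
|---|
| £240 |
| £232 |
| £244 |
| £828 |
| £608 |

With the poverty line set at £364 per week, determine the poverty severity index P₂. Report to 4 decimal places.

0.0712

Poor units: £232, £240, £244 (q = 3 of N = 5).
Relative gaps: (364−232)/364 = 0.3626; (364−240)/364 = 0.3407; (364−244)/364 = 0.3297.
Squared: 0.1315; 0.1160; 0.1087.
Sum = 0.356237; P₂ = 0.356237 / 5 = 0.0712.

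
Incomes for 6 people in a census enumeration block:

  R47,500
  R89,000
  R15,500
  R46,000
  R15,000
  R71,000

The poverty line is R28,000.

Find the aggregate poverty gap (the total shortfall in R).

Below z: R15,000, R15,500 (q = 2 of N = 6).
Individual gaps: 28000−15000 = 13000; 28000−15500 = 12500.
Aggregate gap = R25,500.

R25,500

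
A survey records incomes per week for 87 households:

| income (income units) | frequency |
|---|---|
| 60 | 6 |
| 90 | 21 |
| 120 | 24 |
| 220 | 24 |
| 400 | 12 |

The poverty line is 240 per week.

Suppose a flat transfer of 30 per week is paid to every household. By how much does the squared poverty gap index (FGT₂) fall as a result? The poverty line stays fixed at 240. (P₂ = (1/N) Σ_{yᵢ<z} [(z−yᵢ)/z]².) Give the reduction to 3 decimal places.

0.078

Before: below the line — 6×60, 21×90, 24×120, 24×220; squared poverty gap index (FGT₂) = 0.20396.
After the 30 transfer: below the line — 6×90, 21×120, 24×150; squared poverty gap index (FGT₂) = 0.12608.
Reduction = 0.20396 − 0.12608 = 0.078.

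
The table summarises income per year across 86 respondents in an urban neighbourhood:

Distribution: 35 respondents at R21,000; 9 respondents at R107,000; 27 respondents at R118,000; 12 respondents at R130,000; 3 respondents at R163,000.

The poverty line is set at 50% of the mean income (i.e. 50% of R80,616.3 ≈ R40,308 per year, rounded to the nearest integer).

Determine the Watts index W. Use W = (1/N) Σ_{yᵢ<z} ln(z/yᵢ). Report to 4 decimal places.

Incomes under z: 35×R21,000 (q = 35 of N = 86).
ln(z/y) terms: ln(40308/21000) = 0.6520 (×35).
W = 22.820963 / 86 = 0.2654.

0.2654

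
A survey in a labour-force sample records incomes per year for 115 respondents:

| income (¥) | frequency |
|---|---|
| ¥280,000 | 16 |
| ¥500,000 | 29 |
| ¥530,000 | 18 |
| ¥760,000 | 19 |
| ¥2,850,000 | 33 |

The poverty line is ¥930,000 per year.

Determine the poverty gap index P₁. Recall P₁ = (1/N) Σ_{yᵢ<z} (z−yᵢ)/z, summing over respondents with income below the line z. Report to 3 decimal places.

0.311

Incomes under z: 16×¥280,000, 29×¥500,000, 18×¥530,000, 19×¥760,000 (q = 82 of N = 115).
Shortfall ratios: (930000−280000)/930000 = 0.6989 (×16); (930000−500000)/930000 = 0.4624 (×29); (930000−530000)/930000 = 0.4301 (×18); (930000−760000)/930000 = 0.1828 (×19).
Sum of shortfalls = 35.806452; P₁ averages over all N: 35.806452 / 115 = 0.311.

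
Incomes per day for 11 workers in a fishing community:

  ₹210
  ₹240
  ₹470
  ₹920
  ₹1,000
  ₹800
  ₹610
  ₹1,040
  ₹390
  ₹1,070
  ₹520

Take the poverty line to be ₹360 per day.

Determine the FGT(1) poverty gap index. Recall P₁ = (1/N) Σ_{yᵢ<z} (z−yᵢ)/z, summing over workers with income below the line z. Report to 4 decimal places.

Below z: ₹210, ₹240 (q = 2 of N = 11).
Normalized shortfalls: (360−210)/360 = 0.4167; (360−240)/360 = 0.3333.
Sum of shortfalls = 0.750000; P₁ averages over all N: 0.750000 / 11 = 0.0682.

0.0682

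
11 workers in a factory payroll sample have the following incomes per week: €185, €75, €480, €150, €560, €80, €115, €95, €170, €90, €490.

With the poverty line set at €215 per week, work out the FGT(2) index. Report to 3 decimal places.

Below z: €75, €80, €90, €95, €115, €150, €170, €185 (q = 8 of N = 11).
Gap ratios (z−y)/z: (215−75)/215 = 0.6512; (215−80)/215 = 0.6279; (215−90)/215 = 0.5814; (215−95)/215 = 0.5581; (215−115)/215 = 0.4651; (215−150)/215 = 0.3023; (215−170)/215 = 0.2093; (215−185)/215 = 0.1395.
Squared: 0.4240; 0.3943; 0.3380; 0.3115; 0.2163; 0.0914; 0.0438; 0.0195.
Sum = 1.838832; P₂ = 1.838832 / 11 = 0.167.

0.167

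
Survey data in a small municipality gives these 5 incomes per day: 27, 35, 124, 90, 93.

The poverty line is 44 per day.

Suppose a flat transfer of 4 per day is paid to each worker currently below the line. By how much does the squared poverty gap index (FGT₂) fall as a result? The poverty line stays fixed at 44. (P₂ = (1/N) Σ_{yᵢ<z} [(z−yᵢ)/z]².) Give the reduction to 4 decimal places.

Before: below the line — 27, 35; squared poverty gap index (FGT₂) = 0.038223.
After the 4 transfer: below the line — 31, 39; squared poverty gap index (FGT₂) = 0.020041.
Reduction = 0.038223 − 0.020041 = 0.0182.

0.0182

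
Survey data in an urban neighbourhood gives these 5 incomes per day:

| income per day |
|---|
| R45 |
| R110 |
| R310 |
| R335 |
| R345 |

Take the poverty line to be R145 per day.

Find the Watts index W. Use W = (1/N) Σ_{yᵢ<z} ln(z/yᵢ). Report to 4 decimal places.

0.2893

Below the line: R45, R110 (q = 2 of N = 5).
ln(z/y) terms: ln(145/45) = 1.1701; ln(145/110) = 0.2763.
W = 1.446325 / 5 = 0.2893.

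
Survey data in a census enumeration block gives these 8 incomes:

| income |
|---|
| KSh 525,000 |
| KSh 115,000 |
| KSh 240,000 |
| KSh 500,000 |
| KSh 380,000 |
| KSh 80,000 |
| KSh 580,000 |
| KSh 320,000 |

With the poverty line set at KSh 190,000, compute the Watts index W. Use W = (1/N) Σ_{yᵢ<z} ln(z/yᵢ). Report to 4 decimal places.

Below the line: KSh 80,000, KSh 115,000 (q = 2 of N = 8).
Log gaps: ln(190000/80000) = 0.8650; ln(190000/115000) = 0.5021.
W = 1.367089 / 8 = 0.1709.

0.1709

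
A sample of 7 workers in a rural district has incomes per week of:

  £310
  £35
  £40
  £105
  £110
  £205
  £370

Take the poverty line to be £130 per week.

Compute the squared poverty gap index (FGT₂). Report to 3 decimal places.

Incomes under z: £35, £40, £105, £110 (q = 4 of N = 7).
Relative gaps: (130−35)/130 = 0.7308; (130−40)/130 = 0.6923; (130−105)/130 = 0.1923; (130−110)/130 = 0.1538.
Squared: 0.5340; 0.4793; 0.0370; 0.0237.
Sum = 1.073964; P₂ = 1.073964 / 7 = 0.153.

0.153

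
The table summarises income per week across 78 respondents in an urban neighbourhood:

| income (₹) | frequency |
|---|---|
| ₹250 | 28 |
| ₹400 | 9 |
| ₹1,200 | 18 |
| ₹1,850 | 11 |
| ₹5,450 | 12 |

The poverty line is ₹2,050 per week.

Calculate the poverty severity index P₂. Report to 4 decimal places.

0.3925

Poor units: 28×₹250, 9×₹400, 18×₹1,200, 11×₹1,850 (q = 66 of N = 78).
Shortfall ratios: (2050−250)/2050 = 0.8780 (×28); (2050−400)/2050 = 0.8049 (×9); (2050−1200)/2050 = 0.4146 (×18); (2050−1850)/2050 = 0.0976 (×11).
Squared: 0.7710 (×28); 0.6478 (×9); 0.1719 (×18); 0.0095 (×11).
Sum = 30.616895; P₂ = 30.616895 / 78 = 0.3925.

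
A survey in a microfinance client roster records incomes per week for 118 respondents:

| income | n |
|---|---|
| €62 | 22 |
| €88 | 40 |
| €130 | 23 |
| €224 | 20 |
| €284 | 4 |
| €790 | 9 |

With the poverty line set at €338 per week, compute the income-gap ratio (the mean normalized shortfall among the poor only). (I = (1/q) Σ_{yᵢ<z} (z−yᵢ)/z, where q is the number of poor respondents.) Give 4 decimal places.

0.6338

Below the line: 22×€62, 40×€88, 23×€130, 20×€224, 4×€284 (q = 109 of N = 118).
Relative gaps: 0.8166 (×22), 0.7396 (×40), 0.6154 (×23), 0.3373 (×20), 0.1598 (×4); sum = 69.088757.
I averages over the q = 109 poor units only: 69.088757 / 109 = 0.6338.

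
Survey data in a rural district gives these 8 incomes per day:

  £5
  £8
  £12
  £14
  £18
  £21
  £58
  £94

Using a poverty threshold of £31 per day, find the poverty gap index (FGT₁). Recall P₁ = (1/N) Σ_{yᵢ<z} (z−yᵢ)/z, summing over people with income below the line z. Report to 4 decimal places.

0.4355

Incomes under z: £5, £8, £12, £14, £18, £21 (q = 6 of N = 8).
Shortfall ratios: (31−5)/31 = 0.8387; (31−8)/31 = 0.7419; (31−12)/31 = 0.6129; (31−14)/31 = 0.5484; (31−18)/31 = 0.4194; (31−21)/31 = 0.3226.
Σ = 3.483871. Dividing by the full population N = 8 gives P₁ = 0.4355.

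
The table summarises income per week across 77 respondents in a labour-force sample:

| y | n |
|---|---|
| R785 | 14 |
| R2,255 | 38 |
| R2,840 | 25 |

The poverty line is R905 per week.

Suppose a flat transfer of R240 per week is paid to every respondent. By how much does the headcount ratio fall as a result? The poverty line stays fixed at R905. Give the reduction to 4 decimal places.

Before: below the line — 14×R785; headcount ratio = 0.181818.
After the R240 transfer: below the line — none; headcount ratio = 0.000000.
Reduction = 0.181818 − 0.000000 = 0.1818.

0.1818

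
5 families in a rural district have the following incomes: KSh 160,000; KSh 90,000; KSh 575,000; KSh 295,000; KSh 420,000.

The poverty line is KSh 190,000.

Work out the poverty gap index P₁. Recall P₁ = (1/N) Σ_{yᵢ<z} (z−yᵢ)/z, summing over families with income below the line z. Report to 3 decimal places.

0.137

Incomes under z: KSh 90,000, KSh 160,000 (q = 2 of N = 5).
Normalized shortfalls: (190000−90000)/190000 = 0.5263; (190000−160000)/190000 = 0.1579.
Σ = 0.684211. Dividing by the full population N = 5 gives P₁ = 0.137.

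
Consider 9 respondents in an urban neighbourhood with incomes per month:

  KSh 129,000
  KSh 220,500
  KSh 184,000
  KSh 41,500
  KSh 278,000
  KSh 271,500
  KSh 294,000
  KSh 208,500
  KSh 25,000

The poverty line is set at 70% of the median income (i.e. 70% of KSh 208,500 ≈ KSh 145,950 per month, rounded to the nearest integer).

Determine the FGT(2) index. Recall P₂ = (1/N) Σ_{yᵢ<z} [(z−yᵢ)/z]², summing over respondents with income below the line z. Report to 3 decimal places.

0.135

Incomes under z: KSh 25,000, KSh 41,500, KSh 129,000 (q = 3 of N = 9).
Normalized shortfalls: (145950−25000)/145950 = 0.8287; (145950−41500)/145950 = 0.7157; (145950−129000)/145950 = 0.1161.
Squared: 0.6868; 0.5122; 0.0135.
Sum = 1.212409; P₂ = 1.212409 / 9 = 0.135.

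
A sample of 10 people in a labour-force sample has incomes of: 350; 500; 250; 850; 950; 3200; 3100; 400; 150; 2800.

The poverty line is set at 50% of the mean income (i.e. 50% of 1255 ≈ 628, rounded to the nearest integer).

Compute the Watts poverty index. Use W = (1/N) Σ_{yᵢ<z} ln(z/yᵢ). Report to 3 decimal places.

0.362

Incomes under z: 150, 250, 350, 400, 500 (q = 5 of N = 10).
Log gaps: ln(628/150) = 1.4319; ln(628/250) = 0.9211; ln(628/350) = 0.5846; ln(628/400) = 0.4511; ln(628/500) = 0.2279.
W = 3.616599 / 10 = 0.362.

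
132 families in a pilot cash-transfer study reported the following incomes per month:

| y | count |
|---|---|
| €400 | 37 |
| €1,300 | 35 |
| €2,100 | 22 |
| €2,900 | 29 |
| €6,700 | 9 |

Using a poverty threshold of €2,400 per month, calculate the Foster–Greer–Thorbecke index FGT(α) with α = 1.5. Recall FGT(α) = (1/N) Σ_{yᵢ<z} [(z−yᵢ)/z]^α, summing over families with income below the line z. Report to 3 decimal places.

0.303

Incomes under z: 37×€400, 35×€1,300, 22×€2,100 (q = 94 of N = 132).
Shortfall ratios: (2400−400)/2400 = 0.8333 (×37); (2400−1300)/2400 = 0.4583 (×35); (2400−2100)/2400 = 0.1250 (×22).
Raised to α = 1.5: 0.76073 (×37); 0.31029 (×35); 0.04419 (×22).
Sum = 39.979385; FGT(1.5) = 39.979385 / 132 = 0.303.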